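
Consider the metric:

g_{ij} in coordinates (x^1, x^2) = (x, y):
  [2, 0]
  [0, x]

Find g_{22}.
With x^1 = x, x^2 = y, g_{22} = g_{yy} is the row-2, column-2 entry of the matrix.
g_{22} = x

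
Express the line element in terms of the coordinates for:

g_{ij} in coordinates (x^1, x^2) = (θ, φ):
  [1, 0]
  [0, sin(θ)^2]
ds^2 = g_{ij} dx^i dx^j; only the non-zero components contribute.
ds^2 = dθ^2 + sin(θ)^2 dφ^2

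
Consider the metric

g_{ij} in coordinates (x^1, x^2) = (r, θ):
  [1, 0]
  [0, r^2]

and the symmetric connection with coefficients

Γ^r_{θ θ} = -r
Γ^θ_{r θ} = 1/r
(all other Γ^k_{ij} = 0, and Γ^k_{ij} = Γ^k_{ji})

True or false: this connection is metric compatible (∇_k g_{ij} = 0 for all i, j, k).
Using ∇_k g_{ij} = ∂_k g_{ij} - Γ^m_{ki} g_{mj} - Γ^m_{kj} g_{im}:
e.g. ∇_r g_{θθ} = (2*r) - (r) - (r) = 0
Every component ∇_k g_{ij} vanishes: the connection is metric compatible.
True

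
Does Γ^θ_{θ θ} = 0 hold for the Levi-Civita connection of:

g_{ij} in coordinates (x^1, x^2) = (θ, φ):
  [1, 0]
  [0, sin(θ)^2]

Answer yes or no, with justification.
Γ^θ_{θ θ} = (1/2) g^{θθ} (∂_θ g_{θθ} + ∂_θ g_{θθ} - ∂_θ g_{θθ}) = (1/2)(1)((0) + (0) - (0)) = 0
This equals the proposed value 0.
Yes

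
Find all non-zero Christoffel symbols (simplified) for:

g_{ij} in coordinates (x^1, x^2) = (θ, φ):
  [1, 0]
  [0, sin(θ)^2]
Using Γ^k_{ij} = (1/2) g^{km} (∂_i g_{mj} + ∂_j g_{mi} - ∂_m g_{ij}); the metric is diagonal, so only the m = k term contributes.
Non-zero symbols (using the symmetry Γ^k_{ij} = Γ^k_{ji}):
Γ^θ_{φ φ} = (1/2) g^{θθ} (∂_φ g_{θφ} + ∂_φ g_{θφ} - ∂_θ g_{φφ}) = (1/2)(1)((0) + (0) - (sin(2*θ))) = -sin(2*θ)/2
Γ^φ_{θ φ} = (1/2) g^{φφ} (∂_θ g_{φφ} + ∂_φ g_{φθ} - ∂_φ g_{θφ}) = (1/2)(1/sin(θ)^2)((sin(2*θ)) + (0) - (0)) = 1/tan(θ)
All other Christoffel symbols are zero.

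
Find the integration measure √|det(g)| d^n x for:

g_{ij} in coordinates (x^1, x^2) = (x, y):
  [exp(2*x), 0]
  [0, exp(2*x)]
det(g) = exp(4*x)
√|det(g)| = exp(2*x)
Volume element: dV = exp(2*x) dx dy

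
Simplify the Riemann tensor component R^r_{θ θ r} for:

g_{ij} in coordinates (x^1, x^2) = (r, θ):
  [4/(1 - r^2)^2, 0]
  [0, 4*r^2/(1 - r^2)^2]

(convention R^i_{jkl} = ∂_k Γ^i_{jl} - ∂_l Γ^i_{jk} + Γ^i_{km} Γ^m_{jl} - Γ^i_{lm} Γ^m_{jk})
Non-zero Christoffel symbols (Γ^k_{ij} = Γ^k_{ji}):
Γ^r_{r r} = 2*r/(1 - r^2)
Γ^r_{θ θ} = (r^3 + r)/(r^2 - 1)
Γ^θ_{r θ} = (-r^2 - 1)/(r^3 - r)
R^r_{θ θ r} = ∂_θ Γ^r_{θ r} - ∂_r Γ^r_{θ θ} + Γ^r_{θ m} Γ^m_{θ r} - Γ^r_{r m} Γ^m_{θ θ}
  = (0) - ((r^4 - 4*r^2 - 1)/(r^2 - 1)^2) + (-(r^2 + 1)^2/(r^2 - 1)^2) - (-2*r^2*(r^2 + 1)/(r^2 - 1)^2) = 4*r^2/(r^2 - 1)^2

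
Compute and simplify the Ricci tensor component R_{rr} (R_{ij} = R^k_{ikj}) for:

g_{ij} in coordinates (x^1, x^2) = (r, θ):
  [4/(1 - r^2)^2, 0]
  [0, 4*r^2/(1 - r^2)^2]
Non-zero Christoffel symbols (Γ^k_{ij} = Γ^k_{ji}):
Γ^r_{r r} = 2*r/(1 - r^2)
Γ^r_{θ θ} = (r^3 + r)/(r^2 - 1)
Γ^θ_{r θ} = (-r^2 - 1)/(r^3 - r)
R^r_{r r r} = 0 (a repeated index in an antisymmetric pair)
R^θ_{r θ r} = ∂_θ Γ^θ_{r r} - ∂_r Γ^θ_{r θ} + Γ^θ_{θ m} Γ^m_{r r} - Γ^θ_{r m} Γ^m_{r θ}
  = (0) - ((r^4 + 4*r^2 - 1)/(r^3 - r)^2) + (2*(r^2 + 1)/(r^2 - 1)^2) - ((r^2 + 1)^2/(r^3 - r)^2) = -4/(r^2 - 1)^2
R_{rr} = R^r_{r r r} + R^θ_{r θ r} = (0) + (-4/(r^2 - 1)^2) = -4/(r^2 - 1)^2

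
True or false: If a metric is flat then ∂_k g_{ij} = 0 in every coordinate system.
Flatness means R^i_{jkl} = 0; the components can still vary, e.g. the flat plane in polar coordinates has g_{θθ} = r^2.
False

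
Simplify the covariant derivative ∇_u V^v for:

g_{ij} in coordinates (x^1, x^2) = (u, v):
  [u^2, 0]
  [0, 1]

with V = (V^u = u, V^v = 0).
Non-zero Christoffel symbols:
Γ^u_{u u} = 1/u
∇_u V^v = ∂_u V^v + Γ^v_{u j} V^j
  = (0) + (0)(u) + (0)(0)
  = 0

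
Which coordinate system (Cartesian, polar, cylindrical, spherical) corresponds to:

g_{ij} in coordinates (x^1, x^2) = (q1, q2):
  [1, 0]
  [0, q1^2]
The line element ds^2 = dq1^2 + q1^2 dq2^2 is dr^2 + r^2 dθ^2 with q1 = r, q2 = θ.
polar coordinates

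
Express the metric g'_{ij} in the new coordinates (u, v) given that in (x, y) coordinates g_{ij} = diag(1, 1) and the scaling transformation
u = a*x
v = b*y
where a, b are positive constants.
Invert the transformation: x = u/a, y = v/b
g'_{ij} = (∂x^k/∂x'^i)(∂x^l/∂x'^j) g_{kl}; with g_{kl} = δ_{kl} this is Σ_k (∂x^k/∂x'^i)(∂x^k/∂x'^j).
Jacobian: ∂x/∂u = 1/a, ∂x/∂v = 0, ∂y/∂u = 0, ∂y/∂v = 1/b
g'_{uu} = (1/a)(1/a) + (0)(0) = 1/a^2
g'_{uv} = (1/a)(0) + (0)(1/b) = 0
g'_{vv} = (0)(0) + (1/b)(1/b) = 1/b^2
g'_{ij} = diag(1/a^2, 1/b^2)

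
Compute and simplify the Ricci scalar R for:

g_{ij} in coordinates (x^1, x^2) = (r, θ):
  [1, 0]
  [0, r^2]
Non-zero Christoffel symbols (Γ^k_{ij} = Γ^k_{ji}):
Γ^r_{θ θ} = -r
Γ^θ_{r θ} = 1/r
Ricci tensor (R_{ij} = R^k_{ikj}): R_{rr} = 0, R_{rθ} = 0, R_{θθ} = 0
Inverse metric: g^{rr} = 1, g^{θθ} = 1/r^2
R = g^{ij} R_{ij} = (1)(0) + (1/r^2)(0) = 0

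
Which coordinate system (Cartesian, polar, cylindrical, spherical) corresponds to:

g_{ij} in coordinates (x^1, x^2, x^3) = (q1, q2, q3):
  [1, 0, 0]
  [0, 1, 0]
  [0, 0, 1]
All components are constant and the metric is the identity, i.e. orthonormal rectilinear coordinates.
Cartesian (3D) coordinates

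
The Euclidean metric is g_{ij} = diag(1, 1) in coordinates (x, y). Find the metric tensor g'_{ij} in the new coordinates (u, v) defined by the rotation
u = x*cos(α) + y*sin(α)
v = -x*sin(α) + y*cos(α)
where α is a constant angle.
Invert the transformation: x = u*cos(α) - v*sin(α), y = u*sin(α) + v*cos(α)
g'_{ij} = (∂x^k/∂x'^i)(∂x^l/∂x'^j) g_{kl}; with g_{kl} = δ_{kl} this is Σ_k (∂x^k/∂x'^i)(∂x^k/∂x'^j).
Jacobian: ∂x/∂u = cos(α), ∂x/∂v = -sin(α), ∂y/∂u = sin(α), ∂y/∂v = cos(α)
g'_{uu} = (cos(α))(cos(α)) + (sin(α))(sin(α)) = 1
g'_{uv} = (cos(α))(-sin(α)) + (sin(α))(cos(α)) = 0
g'_{vv} = (-sin(α))(-sin(α)) + (cos(α))(cos(α)) = 1
g'_{ij} = diag(1, 1)
The Euclidean metric is invariant under rotations.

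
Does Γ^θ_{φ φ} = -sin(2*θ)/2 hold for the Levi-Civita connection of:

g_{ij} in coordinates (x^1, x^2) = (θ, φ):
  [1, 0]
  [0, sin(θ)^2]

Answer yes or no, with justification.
Γ^θ_{φ φ} = (1/2) g^{θθ} (∂_φ g_{θφ} + ∂_φ g_{θφ} - ∂_θ g_{φφ}) = (1/2)(1)((0) + (0) - (sin(2*θ))) = -sin(2*θ)/2
This equals the proposed value -sin(2*θ)/2.
Yes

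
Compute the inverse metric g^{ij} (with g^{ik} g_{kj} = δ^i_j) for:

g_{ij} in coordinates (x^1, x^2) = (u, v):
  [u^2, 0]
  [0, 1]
The metric is diagonal, so g^{ij} is diagonal with entries 1/g_{ii}: diag(1/(u^2), 1).
g^{ij}:
  [1/u^2, 0]
  [0, 1]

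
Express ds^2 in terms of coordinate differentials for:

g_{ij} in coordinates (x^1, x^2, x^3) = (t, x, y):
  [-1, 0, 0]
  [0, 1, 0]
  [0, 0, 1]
ds^2 = g_{ij} dx^i dx^j; only the non-zero components contribute.
ds^2 = -dt^2 + dx^2 + dy^2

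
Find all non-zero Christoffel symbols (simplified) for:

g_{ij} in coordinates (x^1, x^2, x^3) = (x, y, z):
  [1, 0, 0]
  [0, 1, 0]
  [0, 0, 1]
Using Γ^k_{ij} = (1/2) g^{km} (∂_i g_{mj} + ∂_j g_{mi} - ∂_m g_{ij}); the metric is diagonal, so only the m = k term contributes.
Every metric component is constant, so all ∂_m g_{ij} = 0 and every Christoffel symbol vanishes.
All Christoffel symbols are zero.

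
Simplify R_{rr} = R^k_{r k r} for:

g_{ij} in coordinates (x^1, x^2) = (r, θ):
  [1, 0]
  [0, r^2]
Non-zero Christoffel symbols (Γ^k_{ij} = Γ^k_{ji}):
Γ^r_{θ θ} = -r
Γ^θ_{r θ} = 1/r
R^r_{r r r} = 0 (a repeated index in an antisymmetric pair)
R^θ_{r θ r} = ∂_θ Γ^θ_{r r} - ∂_r Γ^θ_{r θ} + Γ^θ_{θ m} Γ^m_{r r} - Γ^θ_{r m} Γ^m_{r θ}
  = (0) - (-1/r^2) + (0) - (1/r^2) = 0
R_{rr} = R^r_{r r r} + R^θ_{r θ r} = (0) + (0) = 0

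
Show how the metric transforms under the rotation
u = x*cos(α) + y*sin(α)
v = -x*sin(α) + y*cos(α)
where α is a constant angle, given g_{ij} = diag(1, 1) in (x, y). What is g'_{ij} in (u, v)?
Invert the transformation: x = u*cos(α) - v*sin(α), y = u*sin(α) + v*cos(α)
g'_{ij} = (∂x^k/∂x'^i)(∂x^l/∂x'^j) g_{kl}; with g_{kl} = δ_{kl} this is Σ_k (∂x^k/∂x'^i)(∂x^k/∂x'^j).
Jacobian: ∂x/∂u = cos(α), ∂x/∂v = -sin(α), ∂y/∂u = sin(α), ∂y/∂v = cos(α)
g'_{uu} = (cos(α))(cos(α)) + (sin(α))(sin(α)) = 1
g'_{uv} = (cos(α))(-sin(α)) + (sin(α))(cos(α)) = 0
g'_{vv} = (-sin(α))(-sin(α)) + (cos(α))(cos(α)) = 1
g'_{ij} = diag(1, 1)
The Euclidean metric is invariant under rotations.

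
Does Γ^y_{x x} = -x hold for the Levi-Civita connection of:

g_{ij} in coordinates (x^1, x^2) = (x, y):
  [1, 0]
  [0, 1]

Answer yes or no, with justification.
Γ^y_{x x} = (1/2) g^{yy} (∂_x g_{yx} + ∂_x g_{yx} - ∂_y g_{xx}) = (1/2)(1)((0) + (0) - (0)) = 0
This differs from the proposed value -x.
No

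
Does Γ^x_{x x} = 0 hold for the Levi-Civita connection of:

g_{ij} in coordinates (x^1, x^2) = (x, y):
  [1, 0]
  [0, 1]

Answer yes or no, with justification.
Γ^x_{x x} = (1/2) g^{xx} (∂_x g_{xx} + ∂_x g_{xx} - ∂_x g_{xx}) = (1/2)(1)((0) + (0) - (0)) = 0
This equals the proposed value 0.
Yes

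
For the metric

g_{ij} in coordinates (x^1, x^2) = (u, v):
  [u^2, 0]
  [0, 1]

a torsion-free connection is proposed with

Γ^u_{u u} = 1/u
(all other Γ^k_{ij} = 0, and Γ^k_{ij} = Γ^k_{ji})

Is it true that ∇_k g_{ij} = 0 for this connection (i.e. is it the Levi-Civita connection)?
Using ∇_k g_{ij} = ∂_k g_{ij} - Γ^m_{ki} g_{mj} - Γ^m_{kj} g_{im}:
e.g. ∇_u g_{uu} = (2*u) - (u) - (u) = 0
Every component ∇_k g_{ij} vanishes: the connection is metric compatible.
Yes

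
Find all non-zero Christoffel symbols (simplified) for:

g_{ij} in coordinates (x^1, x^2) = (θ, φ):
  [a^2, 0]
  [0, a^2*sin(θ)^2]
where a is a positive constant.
Using Γ^k_{ij} = (1/2) g^{km} (∂_i g_{mj} + ∂_j g_{mi} - ∂_m g_{ij}); the metric is diagonal, so only the m = k term contributes.
Non-zero symbols (using the symmetry Γ^k_{ij} = Γ^k_{ji}):
Γ^θ_{φ φ} = (1/2) g^{θθ} (∂_φ g_{θφ} + ∂_φ g_{θφ} - ∂_θ g_{φφ}) = (1/2)(1/a^2)((0) + (0) - (a^2*sin(2*θ))) = -sin(2*θ)/2
Γ^φ_{θ φ} = (1/2) g^{φφ} (∂_θ g_{φφ} + ∂_φ g_{φθ} - ∂_φ g_{θφ}) = (1/2)(1/(a^2*sin(θ)^2))((a^2*sin(2*θ)) + (0) - (0)) = 1/tan(θ)
All other Christoffel symbols are zero.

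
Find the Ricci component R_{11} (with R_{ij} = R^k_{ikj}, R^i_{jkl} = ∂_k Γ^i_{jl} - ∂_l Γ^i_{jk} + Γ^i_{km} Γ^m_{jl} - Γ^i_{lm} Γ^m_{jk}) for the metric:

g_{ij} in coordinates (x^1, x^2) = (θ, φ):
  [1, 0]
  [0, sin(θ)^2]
Non-zero Christoffel symbols (Γ^k_{ij} = Γ^k_{ji}):
Γ^θ_{φ φ} = -sin(2*θ)/2
Γ^φ_{θ φ} = 1/tan(θ)
R^θ_{θ θ θ} = 0 (a repeated index in an antisymmetric pair)
R^φ_{θ φ θ} = ∂_φ Γ^φ_{θ θ} - ∂_θ Γ^φ_{θ φ} + Γ^φ_{φ m} Γ^m_{θ θ} - Γ^φ_{θ m} Γ^m_{θ φ}
  = (0) - (-1/sin(θ)^2) + (0) - (1/tan(θ)^2) = 1
R_{θθ} = R^θ_{θ θ θ} + R^φ_{θ φ θ} = (0) + (1) = 1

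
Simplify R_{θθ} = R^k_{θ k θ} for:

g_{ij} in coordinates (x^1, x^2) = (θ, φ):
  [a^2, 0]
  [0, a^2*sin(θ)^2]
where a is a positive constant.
Non-zero Christoffel symbols (Γ^k_{ij} = Γ^k_{ji}):
Γ^θ_{φ φ} = -sin(2*θ)/2
Γ^φ_{θ φ} = 1/tan(θ)
R^θ_{θ θ θ} = 0 (a repeated index in an antisymmetric pair)
R^φ_{θ φ θ} = ∂_φ Γ^φ_{θ θ} - ∂_θ Γ^φ_{θ φ} + Γ^φ_{φ m} Γ^m_{θ θ} - Γ^φ_{θ m} Γ^m_{θ φ}
  = (0) - (-1/sin(θ)^2) + (0) - (1/tan(θ)^2) = 1
R_{θθ} = R^θ_{θ θ θ} + R^φ_{θ φ θ} = (0) + (1) = 1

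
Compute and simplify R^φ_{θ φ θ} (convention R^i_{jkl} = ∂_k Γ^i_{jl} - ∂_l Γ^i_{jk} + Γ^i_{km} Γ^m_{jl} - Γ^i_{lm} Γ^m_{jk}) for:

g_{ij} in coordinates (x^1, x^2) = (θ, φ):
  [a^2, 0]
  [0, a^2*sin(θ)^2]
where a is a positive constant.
Non-zero Christoffel symbols (Γ^k_{ij} = Γ^k_{ji}):
Γ^θ_{φ φ} = -sin(2*θ)/2
Γ^φ_{θ φ} = 1/tan(θ)
R^φ_{θ φ θ} = ∂_φ Γ^φ_{θ θ} - ∂_θ Γ^φ_{θ φ} + Γ^φ_{φ m} Γ^m_{θ θ} - Γ^φ_{θ m} Γ^m_{θ φ}
  = (0) - (-1/sin(θ)^2) + (0) - (1/tan(θ)^2) = 1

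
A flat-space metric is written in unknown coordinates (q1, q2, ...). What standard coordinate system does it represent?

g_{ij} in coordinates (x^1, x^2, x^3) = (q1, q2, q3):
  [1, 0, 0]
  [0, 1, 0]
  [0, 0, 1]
All components are constant and the metric is the identity, i.e. orthonormal rectilinear coordinates.
Cartesian (3D) coordinates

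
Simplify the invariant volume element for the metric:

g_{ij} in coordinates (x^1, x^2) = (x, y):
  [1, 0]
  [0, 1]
det(g) = 1
√|det(g)| = 1
Volume element: dV = 1 dx dy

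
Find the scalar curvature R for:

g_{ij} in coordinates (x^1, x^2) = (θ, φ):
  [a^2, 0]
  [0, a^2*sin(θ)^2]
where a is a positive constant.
Non-zero Christoffel symbols (Γ^k_{ij} = Γ^k_{ji}):
Γ^θ_{φ φ} = -sin(2*θ)/2
Γ^φ_{θ φ} = 1/tan(θ)
Ricci tensor (R_{ij} = R^k_{ikj}): R_{θθ} = 1, R_{θφ} = 0, R_{φφ} = sin(θ)^2
Inverse metric: g^{θθ} = 1/a^2, g^{φφ} = 1/(a^2*sin(θ)^2)
R = g^{ij} R_{ij} = (1/a^2)(1) + (1/(a^2*sin(θ)^2))(sin(θ)^2) = 2/a^2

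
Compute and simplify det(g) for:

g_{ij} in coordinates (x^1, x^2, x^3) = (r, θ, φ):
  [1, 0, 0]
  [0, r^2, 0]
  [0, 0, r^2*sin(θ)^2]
Diagonal metric: det(g) = g_{11}·g_{22}·g_{33}
= (1)·(r^2)·(r^2*sin(θ)^2)
det(g) = r^4*sin(θ)^2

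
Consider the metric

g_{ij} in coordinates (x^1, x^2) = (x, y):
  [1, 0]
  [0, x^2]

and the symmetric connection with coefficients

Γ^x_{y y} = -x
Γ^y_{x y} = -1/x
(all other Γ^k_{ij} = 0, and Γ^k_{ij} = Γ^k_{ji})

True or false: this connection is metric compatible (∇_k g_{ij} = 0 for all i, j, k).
Using ∇_k g_{ij} = ∂_k g_{ij} - Γ^m_{ki} g_{mj} - Γ^m_{kj} g_{im}:
∇_y g_{xy} = (0) - (-x) - (-x) = 2*x ≠ 0
So the connection is not metric compatible (it is not the Levi-Civita connection).
False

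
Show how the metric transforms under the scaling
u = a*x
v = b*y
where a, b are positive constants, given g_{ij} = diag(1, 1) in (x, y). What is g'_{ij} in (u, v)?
Invert the transformation: x = u/a, y = v/b
g'_{ij} = (∂x^k/∂x'^i)(∂x^l/∂x'^j) g_{kl}; with g_{kl} = δ_{kl} this is Σ_k (∂x^k/∂x'^i)(∂x^k/∂x'^j).
Jacobian: ∂x/∂u = 1/a, ∂x/∂v = 0, ∂y/∂u = 0, ∂y/∂v = 1/b
g'_{uu} = (1/a)(1/a) + (0)(0) = 1/a^2
g'_{uv} = (1/a)(0) + (0)(1/b) = 0
g'_{vv} = (0)(0) + (1/b)(1/b) = 1/b^2
g'_{ij} = diag(1/a^2, 1/b^2)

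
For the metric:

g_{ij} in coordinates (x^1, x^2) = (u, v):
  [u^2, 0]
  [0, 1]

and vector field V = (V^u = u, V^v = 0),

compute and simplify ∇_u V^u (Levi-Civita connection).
Non-zero Christoffel symbols:
Γ^u_{u u} = 1/u
∇_u V^u = ∂_u V^u + Γ^u_{u j} V^j
  = (1) + (1/u)(u) + (0)(0)
  = 2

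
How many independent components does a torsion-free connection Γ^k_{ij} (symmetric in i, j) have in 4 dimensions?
Γ^k_{ij} has n choices for the upper index and n(n+1)/2 independent symmetric lower index pairs.
Total = 4 × 4×5/2 = 4 × 10 = 40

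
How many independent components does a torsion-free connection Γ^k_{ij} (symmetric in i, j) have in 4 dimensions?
Γ^k_{ij} has n choices for the upper index and n(n+1)/2 independent symmetric lower index pairs.
Total = 4 × 4×5/2 = 4 × 10 = 40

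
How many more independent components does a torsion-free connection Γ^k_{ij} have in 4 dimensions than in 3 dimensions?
Independent components in n dimensions: n × n(n+1)/2 = n^2(n+1)/2.
4D: 4 × 10 = 40
3D: 3 × 6 = 18
Difference = 40 - 18 = 22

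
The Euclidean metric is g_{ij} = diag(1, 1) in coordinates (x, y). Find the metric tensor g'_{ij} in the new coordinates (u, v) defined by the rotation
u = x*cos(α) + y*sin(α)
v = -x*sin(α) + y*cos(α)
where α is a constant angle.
Invert the transformation: x = u*cos(α) - v*sin(α), y = u*sin(α) + v*cos(α)
g'_{ij} = (∂x^k/∂x'^i)(∂x^l/∂x'^j) g_{kl}; with g_{kl} = δ_{kl} this is Σ_k (∂x^k/∂x'^i)(∂x^k/∂x'^j).
Jacobian: ∂x/∂u = cos(α), ∂x/∂v = -sin(α), ∂y/∂u = sin(α), ∂y/∂v = cos(α)
g'_{uu} = (cos(α))(cos(α)) + (sin(α))(sin(α)) = 1
g'_{uv} = (cos(α))(-sin(α)) + (sin(α))(cos(α)) = 0
g'_{vv} = (-sin(α))(-sin(α)) + (cos(α))(cos(α)) = 1
g'_{ij} = diag(1, 1)
The Euclidean metric is invariant under rotations.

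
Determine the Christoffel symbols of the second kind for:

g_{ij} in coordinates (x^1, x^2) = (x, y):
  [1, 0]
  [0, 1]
Using Γ^k_{ij} = (1/2) g^{km} (∂_i g_{mj} + ∂_j g_{mi} - ∂_m g_{ij}); the metric is diagonal, so only the m = k term contributes.
Every metric component is constant, so all ∂_m g_{ij} = 0 and every Christoffel symbol vanishes.
All Christoffel symbols are zero.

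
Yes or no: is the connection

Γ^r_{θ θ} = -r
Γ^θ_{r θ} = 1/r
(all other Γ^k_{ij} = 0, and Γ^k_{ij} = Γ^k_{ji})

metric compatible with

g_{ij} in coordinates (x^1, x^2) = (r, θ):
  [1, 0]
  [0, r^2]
Using ∇_k g_{ij} = ∂_k g_{ij} - Γ^m_{ki} g_{mj} - Γ^m_{kj} g_{im}:
e.g. ∇_r g_{θθ} = (2*r) - (r) - (r) = 0
Every component ∇_k g_{ij} vanishes: the connection is metric compatible.
Yes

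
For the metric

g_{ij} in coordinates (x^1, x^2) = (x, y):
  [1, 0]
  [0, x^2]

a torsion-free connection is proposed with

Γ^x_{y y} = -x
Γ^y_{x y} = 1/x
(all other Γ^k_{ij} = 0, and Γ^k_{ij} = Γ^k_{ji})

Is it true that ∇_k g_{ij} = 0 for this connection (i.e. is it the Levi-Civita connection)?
Using ∇_k g_{ij} = ∂_k g_{ij} - Γ^m_{ki} g_{mj} - Γ^m_{kj} g_{im}:
e.g. ∇_x g_{yy} = (2*x) - (x) - (x) = 0
Every component ∇_k g_{ij} vanishes: the connection is metric compatible.
Yes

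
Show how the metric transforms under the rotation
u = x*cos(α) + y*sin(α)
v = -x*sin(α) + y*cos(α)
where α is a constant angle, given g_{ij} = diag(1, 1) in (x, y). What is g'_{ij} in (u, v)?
Invert the transformation: x = u*cos(α) - v*sin(α), y = u*sin(α) + v*cos(α)
g'_{ij} = (∂x^k/∂x'^i)(∂x^l/∂x'^j) g_{kl}; with g_{kl} = δ_{kl} this is Σ_k (∂x^k/∂x'^i)(∂x^k/∂x'^j).
Jacobian: ∂x/∂u = cos(α), ∂x/∂v = -sin(α), ∂y/∂u = sin(α), ∂y/∂v = cos(α)
g'_{uu} = (cos(α))(cos(α)) + (sin(α))(sin(α)) = 1
g'_{uv} = (cos(α))(-sin(α)) + (sin(α))(cos(α)) = 0
g'_{vv} = (-sin(α))(-sin(α)) + (cos(α))(cos(α)) = 1
g'_{ij} = diag(1, 1)
The Euclidean metric is invariant under rotations.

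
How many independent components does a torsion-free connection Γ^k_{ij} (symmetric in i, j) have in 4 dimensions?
Γ^k_{ij} has n choices for the upper index and n(n+1)/2 independent symmetric lower index pairs.
Total = 4 × 4×5/2 = 4 × 10 = 40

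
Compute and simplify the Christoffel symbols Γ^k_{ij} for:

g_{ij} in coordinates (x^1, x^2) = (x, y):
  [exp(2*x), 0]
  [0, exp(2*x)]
Using Γ^k_{ij} = (1/2) g^{km} (∂_i g_{mj} + ∂_j g_{mi} - ∂_m g_{ij}); the metric is diagonal, so only the m = k term contributes.
Non-zero symbols (using the symmetry Γ^k_{ij} = Γ^k_{ji}):
Γ^x_{x x} = (1/2) g^{xx} (∂_x g_{xx} + ∂_x g_{xx} - ∂_x g_{xx}) = (1/2)(exp(-2*x))((2*exp(2*x)) + (2*exp(2*x)) - (2*exp(2*x))) = 1
Γ^x_{y y} = (1/2) g^{xx} (∂_y g_{xy} + ∂_y g_{xy} - ∂_x g_{yy}) = (1/2)(exp(-2*x))((0) + (0) - (2*exp(2*x))) = -1
Γ^y_{x y} = (1/2) g^{yy} (∂_x g_{yy} + ∂_y g_{yx} - ∂_y g_{xy}) = (1/2)(exp(-2*x))((2*exp(2*x)) + (0) - (0)) = 1
All other Christoffel symbols are zero.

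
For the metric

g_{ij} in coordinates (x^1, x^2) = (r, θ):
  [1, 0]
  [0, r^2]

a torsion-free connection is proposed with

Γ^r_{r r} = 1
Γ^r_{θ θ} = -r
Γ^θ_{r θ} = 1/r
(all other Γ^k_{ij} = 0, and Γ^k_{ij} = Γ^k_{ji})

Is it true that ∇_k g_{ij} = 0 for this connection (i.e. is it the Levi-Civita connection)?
Using ∇_k g_{ij} = ∂_k g_{ij} - Γ^m_{ki} g_{mj} - Γ^m_{kj} g_{im}:
∇_r g_{rr} = (0) - (1) - (1) = -2 ≠ 0
So the connection is not metric compatible (it is not the Levi-Civita connection).
No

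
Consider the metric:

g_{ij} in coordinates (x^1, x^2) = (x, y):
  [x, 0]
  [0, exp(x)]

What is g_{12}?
With x^1 = x, x^2 = y, g_{12} = g_{xy} is the row-1, column-2 entry of the matrix.
g_{12} = 0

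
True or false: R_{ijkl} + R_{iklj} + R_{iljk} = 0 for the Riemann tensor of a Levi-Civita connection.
This is the first (algebraic) Bianchi identity.
True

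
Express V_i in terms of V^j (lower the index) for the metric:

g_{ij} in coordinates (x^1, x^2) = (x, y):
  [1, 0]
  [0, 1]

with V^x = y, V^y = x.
V_i = g_{ij} V^j:
V_x = (1)(y) + (0)(x) = y
V_y = (0)(y) + (1)(x) = x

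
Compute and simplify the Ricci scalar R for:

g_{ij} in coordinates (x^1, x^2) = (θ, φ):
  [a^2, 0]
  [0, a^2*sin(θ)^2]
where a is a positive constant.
Non-zero Christoffel symbols (Γ^k_{ij} = Γ^k_{ji}):
Γ^θ_{φ φ} = -sin(2*θ)/2
Γ^φ_{θ φ} = 1/tan(θ)
Ricci tensor (R_{ij} = R^k_{ikj}): R_{θθ} = 1, R_{θφ} = 0, R_{φφ} = sin(θ)^2
Inverse metric: g^{θθ} = 1/a^2, g^{φφ} = 1/(a^2*sin(θ)^2)
R = g^{ij} R_{ij} = (1/a^2)(1) + (1/(a^2*sin(θ)^2))(sin(θ)^2) = 2/a^2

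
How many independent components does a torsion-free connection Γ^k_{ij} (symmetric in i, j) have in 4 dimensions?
Γ^k_{ij} has n choices for the upper index and n(n+1)/2 independent symmetric lower index pairs.
Total = 4 × 4×5/2 = 4 × 10 = 40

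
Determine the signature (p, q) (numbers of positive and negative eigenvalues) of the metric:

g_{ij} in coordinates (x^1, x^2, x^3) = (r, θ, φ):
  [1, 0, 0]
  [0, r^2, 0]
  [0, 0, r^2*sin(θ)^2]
The metric is diagonal, so its eigenvalues are the diagonal entries: 1, r^2, r^2*sin(θ)^2 (at a generic point, where coordinate-dependent entries are positive).
3 positive, 0 negative.
(3, 0) - Riemannian (positive definite)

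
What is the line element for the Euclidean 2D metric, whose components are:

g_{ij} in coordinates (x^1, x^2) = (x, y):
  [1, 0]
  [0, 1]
ds^2 = g_{ij} dx^i dx^j; only the non-zero components contribute.
ds^2 = dx^2 + dy^2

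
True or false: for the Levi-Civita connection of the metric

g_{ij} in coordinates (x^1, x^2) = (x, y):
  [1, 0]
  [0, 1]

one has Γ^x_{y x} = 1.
Γ^x_{y x} = (1/2) g^{xx} (∂_y g_{xx} + ∂_x g_{xy} - ∂_x g_{yx}) = (1/2)(1)((0) + (0) - (0)) = 0
This differs from the proposed value 1.
False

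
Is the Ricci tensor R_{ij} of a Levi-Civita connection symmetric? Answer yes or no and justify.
R_{ij} = R^k_{ikj}; the pair symmetry R_{kilj} = R_{ljki} gives R_{ij} = R_{ji}.
Yes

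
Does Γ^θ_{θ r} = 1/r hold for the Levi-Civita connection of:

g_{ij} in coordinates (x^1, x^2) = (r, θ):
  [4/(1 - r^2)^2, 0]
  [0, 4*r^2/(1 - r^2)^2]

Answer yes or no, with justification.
Γ^θ_{θ r} = (1/2) g^{θθ} (∂_θ g_{θr} + ∂_r g_{θθ} - ∂_θ g_{θr}) = (1/2)((1 - r^2)^2/(4*r^2))((0) + (-8*(r^3 + r)/(r^2 - 1)^3) - (0)) = (-r^2 - 1)/(r^3 - r)
This differs from the proposed value 1/r.
No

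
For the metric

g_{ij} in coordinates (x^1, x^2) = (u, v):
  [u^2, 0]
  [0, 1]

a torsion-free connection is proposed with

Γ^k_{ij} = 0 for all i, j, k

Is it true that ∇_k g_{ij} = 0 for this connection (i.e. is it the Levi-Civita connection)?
Using ∇_k g_{ij} = ∂_k g_{ij} - Γ^m_{ki} g_{mj} - Γ^m_{kj} g_{im}:
∇_u g_{uu} = (2*u) - (0) - (0) = 2*u ≠ 0
So the connection is not metric compatible (it is not the Levi-Civita connection).
No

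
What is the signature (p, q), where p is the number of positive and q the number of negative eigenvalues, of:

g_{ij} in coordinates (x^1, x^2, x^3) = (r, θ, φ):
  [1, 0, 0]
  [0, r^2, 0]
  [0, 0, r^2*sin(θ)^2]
The metric is diagonal, so its eigenvalues are the diagonal entries: 1, r^2, r^2*sin(θ)^2 (at a generic point, where coordinate-dependent entries are positive).
3 positive, 0 negative.
(3, 0) - Riemannian (positive definite)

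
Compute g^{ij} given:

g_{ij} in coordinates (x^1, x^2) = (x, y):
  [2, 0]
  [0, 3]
The metric is diagonal, so g^{ij} is diagonal with entries 1/g_{ii}: diag(1/2, 1/3).
g^{ij}:
  [1/2, 0]
  [0, 1/3]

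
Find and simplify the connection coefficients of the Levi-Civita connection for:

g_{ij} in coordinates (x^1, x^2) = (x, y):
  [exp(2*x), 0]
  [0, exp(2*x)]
Using Γ^k_{ij} = (1/2) g^{km} (∂_i g_{mj} + ∂_j g_{mi} - ∂_m g_{ij}); the metric is diagonal, so only the m = k term contributes.
Non-zero symbols (using the symmetry Γ^k_{ij} = Γ^k_{ji}):
Γ^x_{x x} = (1/2) g^{xx} (∂_x g_{xx} + ∂_x g_{xx} - ∂_x g_{xx}) = (1/2)(exp(-2*x))((2*exp(2*x)) + (2*exp(2*x)) - (2*exp(2*x))) = 1
Γ^x_{y y} = (1/2) g^{xx} (∂_y g_{xy} + ∂_y g_{xy} - ∂_x g_{yy}) = (1/2)(exp(-2*x))((0) + (0) - (2*exp(2*x))) = -1
Γ^y_{x y} = (1/2) g^{yy} (∂_x g_{yy} + ∂_y g_{yx} - ∂_y g_{xy}) = (1/2)(exp(-2*x))((2*exp(2*x)) + (0) - (0)) = 1
All other Christoffel symbols are zero.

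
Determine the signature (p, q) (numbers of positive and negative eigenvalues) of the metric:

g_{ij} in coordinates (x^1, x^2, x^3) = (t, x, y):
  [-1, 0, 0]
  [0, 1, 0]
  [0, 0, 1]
The metric is diagonal, so its eigenvalues are the diagonal entries: -1, 1, 1 (at a generic point, where coordinate-dependent entries are positive).
2 positive, 1 negative.
(2, 1) - Lorentzian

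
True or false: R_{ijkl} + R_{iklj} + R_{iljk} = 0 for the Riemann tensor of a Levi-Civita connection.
This is the first (algebraic) Bianchi identity.
True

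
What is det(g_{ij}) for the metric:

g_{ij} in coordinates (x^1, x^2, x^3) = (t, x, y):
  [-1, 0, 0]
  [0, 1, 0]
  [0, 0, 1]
Diagonal metric: det(g) = g_{11}·g_{22}·g_{33}
= (-1)·(1)·(1)
det(g) = -1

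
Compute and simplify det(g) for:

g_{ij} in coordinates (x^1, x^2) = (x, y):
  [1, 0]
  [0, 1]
For a 2×2 metric: det(g) = g_{11}·g_{22} - g_{12}·g_{21}
= (1)·(1) - (0)·(0)
= 1 - 0
det(g) = 1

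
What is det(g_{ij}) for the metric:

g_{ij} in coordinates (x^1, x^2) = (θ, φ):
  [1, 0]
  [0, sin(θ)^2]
For a 2×2 metric: det(g) = g_{11}·g_{22} - g_{12}·g_{21}
= (1)·(sin(θ)^2) - (0)·(0)
= sin(θ)^2 - 0
det(g) = sin(θ)^2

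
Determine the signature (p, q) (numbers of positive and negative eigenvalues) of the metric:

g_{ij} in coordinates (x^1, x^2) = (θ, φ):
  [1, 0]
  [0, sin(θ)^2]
The metric is diagonal, so its eigenvalues are the diagonal entries: 1, sin(θ)^2 (at a generic point, where coordinate-dependent entries are positive).
2 positive, 0 negative.
(2, 0) - Riemannian (positive definite)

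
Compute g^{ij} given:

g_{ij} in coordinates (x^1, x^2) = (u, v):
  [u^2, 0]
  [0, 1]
The metric is diagonal, so g^{ij} is diagonal with entries 1/g_{ii}: diag(1/(u^2), 1).
g^{ij}:
  [1/u^2, 0]
  [0, 1]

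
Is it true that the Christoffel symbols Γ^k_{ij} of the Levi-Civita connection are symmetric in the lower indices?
The Levi-Civita connection is torsion-free, which is exactly Γ^k_{ij} = Γ^k_{ji}.
Yes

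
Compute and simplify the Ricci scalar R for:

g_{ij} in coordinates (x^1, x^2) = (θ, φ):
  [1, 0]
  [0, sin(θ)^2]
Non-zero Christoffel symbols (Γ^k_{ij} = Γ^k_{ji}):
Γ^θ_{φ φ} = -sin(2*θ)/2
Γ^φ_{θ φ} = 1/tan(θ)
Ricci tensor (R_{ij} = R^k_{ikj}): R_{θθ} = 1, R_{θφ} = 0, R_{φφ} = sin(θ)^2
Inverse metric: g^{θθ} = 1, g^{φφ} = 1/sin(θ)^2
R = g^{ij} R_{ij} = (1)(1) + (1/sin(θ)^2)(sin(θ)^2) = 2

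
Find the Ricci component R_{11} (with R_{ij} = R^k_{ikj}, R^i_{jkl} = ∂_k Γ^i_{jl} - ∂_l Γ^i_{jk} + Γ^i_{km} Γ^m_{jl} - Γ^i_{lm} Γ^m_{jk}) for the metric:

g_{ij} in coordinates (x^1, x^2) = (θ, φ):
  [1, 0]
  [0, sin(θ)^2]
Non-zero Christoffel symbols (Γ^k_{ij} = Γ^k_{ji}):
Γ^θ_{φ φ} = -sin(2*θ)/2
Γ^φ_{θ φ} = 1/tan(θ)
R^θ_{θ θ θ} = 0 (a repeated index in an antisymmetric pair)
R^φ_{θ φ θ} = ∂_φ Γ^φ_{θ θ} - ∂_θ Γ^φ_{θ φ} + Γ^φ_{φ m} Γ^m_{θ θ} - Γ^φ_{θ m} Γ^m_{θ φ}
  = (0) - (-1/sin(θ)^2) + (0) - (1/tan(θ)^2) = 1
R_{θθ} = R^θ_{θ θ θ} + R^φ_{θ φ θ} = (0) + (1) = 1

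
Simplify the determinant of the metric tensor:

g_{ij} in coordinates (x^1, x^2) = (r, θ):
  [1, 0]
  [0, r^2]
For a 2×2 metric: det(g) = g_{11}·g_{22} - g_{12}·g_{21}
= (1)·(r^2) - (0)·(0)
= r^2 - 0
det(g) = r^2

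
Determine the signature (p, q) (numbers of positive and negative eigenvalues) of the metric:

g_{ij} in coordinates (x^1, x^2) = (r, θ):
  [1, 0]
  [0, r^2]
The metric is diagonal, so its eigenvalues are the diagonal entries: 1, r^2 (at a generic point, where coordinate-dependent entries are positive).
2 positive, 0 negative.
(2, 0) - Riemannian (positive definite)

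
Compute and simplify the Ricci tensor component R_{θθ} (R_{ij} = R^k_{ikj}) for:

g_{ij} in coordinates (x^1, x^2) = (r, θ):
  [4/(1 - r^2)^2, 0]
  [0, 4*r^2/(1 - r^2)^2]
Non-zero Christoffel symbols (Γ^k_{ij} = Γ^k_{ji}):
Γ^r_{r r} = 2*r/(1 - r^2)
Γ^r_{θ θ} = (r^3 + r)/(r^2 - 1)
Γ^θ_{r θ} = (-r^2 - 1)/(r^3 - r)
R^r_{θ r θ} = ∂_r Γ^r_{θ θ} - ∂_θ Γ^r_{θ r} + Γ^r_{r m} Γ^m_{θ θ} - Γ^r_{θ m} Γ^m_{θ r}
  = ((r^4 - 4*r^2 - 1)/(r^2 - 1)^2) - (0) + (-2*r^2*(r^2 + 1)/(r^2 - 1)^2) - (-(r^2 + 1)^2/(r^2 - 1)^2) = -4*r^2/(r^2 - 1)^2
R^θ_{θ θ θ} = 0 (a repeated index in an antisymmetric pair)
R_{θθ} = R^r_{θ r θ} + R^θ_{θ θ θ} = (-4*r^2/(r^2 - 1)^2) + (0) = -4*r^2/(r^2 - 1)^2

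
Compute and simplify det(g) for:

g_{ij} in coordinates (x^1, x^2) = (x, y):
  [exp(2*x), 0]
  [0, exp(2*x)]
For a 2×2 metric: det(g) = g_{11}·g_{22} - g_{12}·g_{21}
= (exp(2*x))·(exp(2*x)) - (0)·(0)
= exp(4*x) - 0
det(g) = exp(4*x)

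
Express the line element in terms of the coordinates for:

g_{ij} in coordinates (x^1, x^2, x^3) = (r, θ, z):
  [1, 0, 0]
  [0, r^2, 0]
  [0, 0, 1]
ds^2 = g_{ij} dx^i dx^j; only the non-zero components contribute.
ds^2 = dr^2 + r^2 dθ^2 + dz^2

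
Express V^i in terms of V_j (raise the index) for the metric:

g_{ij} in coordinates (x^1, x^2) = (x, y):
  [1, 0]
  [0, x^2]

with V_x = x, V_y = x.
Inverse metric (diagonal): g^{xx} = 1, g^{yy} = 1/x^2
V^i = g^{ij} V_j:
V^x = (1)(x) + (0)(x) = x
V^y = (0)(x) + (1/x^2)(x) = 1/x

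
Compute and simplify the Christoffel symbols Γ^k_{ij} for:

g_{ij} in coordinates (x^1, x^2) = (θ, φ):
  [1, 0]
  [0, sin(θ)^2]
Using Γ^k_{ij} = (1/2) g^{km} (∂_i g_{mj} + ∂_j g_{mi} - ∂_m g_{ij}); the metric is diagonal, so only the m = k term contributes.
Non-zero symbols (using the symmetry Γ^k_{ij} = Γ^k_{ji}):
Γ^θ_{φ φ} = (1/2) g^{θθ} (∂_φ g_{θφ} + ∂_φ g_{θφ} - ∂_θ g_{φφ}) = (1/2)(1)((0) + (0) - (sin(2*θ))) = -sin(2*θ)/2
Γ^φ_{θ φ} = (1/2) g^{φφ} (∂_θ g_{φφ} + ∂_φ g_{φθ} - ∂_φ g_{θφ}) = (1/2)(1/sin(θ)^2)((sin(2*θ)) + (0) - (0)) = 1/tan(θ)
All other Christoffel symbols are zero.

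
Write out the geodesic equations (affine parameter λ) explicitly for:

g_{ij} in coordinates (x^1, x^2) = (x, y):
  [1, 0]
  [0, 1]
Geodesic equation: d^2x^k/dλ^2 + Γ^k_{ij} (dx^i/dλ)(dx^j/dλ) = 0.
All Christoffel symbols vanish, so the geodesics are straight lines:
d^2x/dλ^2 = 0
d^2y/dλ^2 = 0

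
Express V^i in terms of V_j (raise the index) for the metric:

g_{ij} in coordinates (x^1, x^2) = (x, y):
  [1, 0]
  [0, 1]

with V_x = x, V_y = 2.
Inverse metric (diagonal): g^{xx} = 1, g^{yy} = 1
V^i = g^{ij} V_j:
V^x = (1)(x) + (0)(2) = x
V^y = (0)(x) + (1)(2) = 2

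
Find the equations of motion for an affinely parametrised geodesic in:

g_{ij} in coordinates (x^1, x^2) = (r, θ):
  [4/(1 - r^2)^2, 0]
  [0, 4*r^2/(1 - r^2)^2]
Geodesic equation: d^2x^k/dλ^2 + Γ^k_{ij} (dx^i/dλ)(dx^j/dλ) = 0.
Non-zero Christoffel symbols:
Γ^r_{r r} = 2*r/(1 - r^2)
Γ^r_{θ θ} = (r^3 + r)/(r^2 - 1)
Γ^θ_{r θ} = (-r^2 - 1)/(r^3 - r)
Substituting (the symmetric pair Γ^k_{ij}, Γ^k_{ji} combines into a factor 2):
d^2r/dλ^2 + (2*r/(1 - r^2)) (dr/dλ)^2 + ((r^3 + r)/(r^2 - 1)) (dθ/dλ)^2 = 0
d^2θ/dλ^2 + ((-2*r^2 - 2)/(r^3 - r)) (dr/dλ)(dθ/dλ) = 0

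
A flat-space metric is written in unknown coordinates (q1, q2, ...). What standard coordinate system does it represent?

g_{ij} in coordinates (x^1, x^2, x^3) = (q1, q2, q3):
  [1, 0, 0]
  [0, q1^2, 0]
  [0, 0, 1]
The line element ds^2 = dq1^2 + q1^2 dq2^2 + dq3^2 is dr^2 + r^2 dθ^2 + dz^2 with q1 = r, q2 = θ, q3 = z.
cylindrical coordinates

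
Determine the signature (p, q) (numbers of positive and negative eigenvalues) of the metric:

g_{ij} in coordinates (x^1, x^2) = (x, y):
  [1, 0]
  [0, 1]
The metric is diagonal, so its eigenvalues are the diagonal entries: 1, 1 (at a generic point, where coordinate-dependent entries are positive).
2 positive, 0 negative.
(2, 0) - Riemannian (positive definite)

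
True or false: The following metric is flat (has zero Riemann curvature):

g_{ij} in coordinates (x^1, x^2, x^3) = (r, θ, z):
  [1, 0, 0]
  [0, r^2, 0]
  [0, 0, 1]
Non-zero Christoffel symbols:
Γ^r_{θ θ} = -r
Γ^θ_{r θ} = 1/r
Ricci tensor: R_{rr} = 0, R_{rθ} = 0, R_{rz} = 0, R_{θθ} = 0, R_{θz} = 0, R_{zz} = 0
All R_{ij} vanish; in 3 dimensions the Riemann tensor is fully determined by the Ricci tensor, so R^i_{jkl} = 0: the metric is flat (curvilinear coordinates on flat space).
True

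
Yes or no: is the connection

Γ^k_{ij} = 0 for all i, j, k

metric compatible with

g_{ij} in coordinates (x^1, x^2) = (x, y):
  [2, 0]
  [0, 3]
Using ∇_k g_{ij} = ∂_k g_{ij} - Γ^m_{ki} g_{mj} - Γ^m_{kj} g_{im}:
e.g. ∇_y g_{yy} = (0) - (0) - (0) = 0
Every component ∇_k g_{ij} vanishes: the connection is metric compatible.
Yes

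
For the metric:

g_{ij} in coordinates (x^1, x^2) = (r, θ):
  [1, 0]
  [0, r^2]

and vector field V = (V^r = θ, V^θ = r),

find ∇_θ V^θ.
Non-zero Christoffel symbols:
Γ^r_{θ θ} = -r
Γ^θ_{r θ} = 1/r
∇_θ V^θ = ∂_θ V^θ + Γ^θ_{θ j} V^j
  = (0) + (1/r)(θ) + (0)(r)
  = θ/r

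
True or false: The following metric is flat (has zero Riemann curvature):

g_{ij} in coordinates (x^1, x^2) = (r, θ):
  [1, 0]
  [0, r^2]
Non-zero Christoffel symbols:
Γ^r_{θ θ} = -r
Γ^θ_{r θ} = 1/r
Ricci tensor: R_{rr} = 0, R_{rθ} = 0, R_{θθ} = 0
All R_{ij} vanish; in 2 dimensions the Riemann tensor is fully determined by the Ricci tensor, so R^i_{jkl} = 0: the metric is flat (curvilinear coordinates on flat space).
True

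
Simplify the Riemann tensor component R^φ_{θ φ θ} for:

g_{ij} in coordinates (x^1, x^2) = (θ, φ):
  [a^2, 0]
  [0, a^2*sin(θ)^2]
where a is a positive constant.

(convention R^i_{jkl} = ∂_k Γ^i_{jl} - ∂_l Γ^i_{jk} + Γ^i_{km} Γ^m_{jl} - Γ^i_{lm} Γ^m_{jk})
Non-zero Christoffel symbols (Γ^k_{ij} = Γ^k_{ji}):
Γ^θ_{φ φ} = -sin(2*θ)/2
Γ^φ_{θ φ} = 1/tan(θ)
R^φ_{θ φ θ} = ∂_φ Γ^φ_{θ θ} - ∂_θ Γ^φ_{θ φ} + Γ^φ_{φ m} Γ^m_{θ θ} - Γ^φ_{θ m} Γ^m_{θ φ}
  = (0) - (-1/sin(θ)^2) + (0) - (1/tan(θ)^2) = 1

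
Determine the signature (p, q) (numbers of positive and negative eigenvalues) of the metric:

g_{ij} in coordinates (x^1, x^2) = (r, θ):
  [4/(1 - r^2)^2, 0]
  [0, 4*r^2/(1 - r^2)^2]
The metric is diagonal, so its eigenvalues are the diagonal entries: 4/(1 - r^2)^2, 4*r^2/(1 - r^2)^2 (at a generic point, where coordinate-dependent entries are positive).
2 positive, 0 negative.
(2, 0) - Riemannian (positive definite)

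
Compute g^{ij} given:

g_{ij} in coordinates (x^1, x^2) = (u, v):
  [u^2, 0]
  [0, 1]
The metric is diagonal, so g^{ij} is diagonal with entries 1/g_{ii}: diag(1/(u^2), 1).
g^{ij}:
  [1/u^2, 0]
  [0, 1]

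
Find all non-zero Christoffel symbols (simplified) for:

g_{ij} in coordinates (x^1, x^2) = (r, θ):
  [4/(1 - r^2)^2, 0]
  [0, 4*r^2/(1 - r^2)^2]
Using Γ^k_{ij} = (1/2) g^{km} (∂_i g_{mj} + ∂_j g_{mi} - ∂_m g_{ij}); the metric is diagonal, so only the m = k term contributes.
Non-zero symbols (using the symmetry Γ^k_{ij} = Γ^k_{ji}):
Γ^r_{r r} = (1/2) g^{rr} (∂_r g_{rr} + ∂_r g_{rr} - ∂_r g_{rr}) = (1/2)((1 - r^2)^2/4)((16*r/(1 - r^2)^3) + (16*r/(1 - r^2)^3) - (16*r/(1 - r^2)^3)) = 2*r/(1 - r^2)
Γ^r_{θ θ} = (1/2) g^{rr} (∂_θ g_{rθ} + ∂_θ g_{rθ} - ∂_r g_{θθ}) = (1/2)((1 - r^2)^2/4)((0) + (0) - (-8*(r^3 + r)/(r^2 - 1)^3)) = (r^3 + r)/(r^2 - 1)
Γ^θ_{r θ} = (1/2) g^{θθ} (∂_r g_{θθ} + ∂_θ g_{θr} - ∂_θ g_{rθ}) = (1/2)((1 - r^2)^2/(4*r^2))((-8*(r^3 + r)/(r^2 - 1)^3) + (0) - (0)) = (-r^2 - 1)/(r^3 - r)
All other Christoffel symbols are zero.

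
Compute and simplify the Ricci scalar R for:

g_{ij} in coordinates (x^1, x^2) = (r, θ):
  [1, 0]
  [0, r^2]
Non-zero Christoffel symbols (Γ^k_{ij} = Γ^k_{ji}):
Γ^r_{θ θ} = -r
Γ^θ_{r θ} = 1/r
Ricci tensor (R_{ij} = R^k_{ikj}): R_{rr} = 0, R_{rθ} = 0, R_{θθ} = 0
Inverse metric: g^{rr} = 1, g^{θθ} = 1/r^2
R = g^{ij} R_{ij} = (1)(0) + (1/r^2)(0) = 0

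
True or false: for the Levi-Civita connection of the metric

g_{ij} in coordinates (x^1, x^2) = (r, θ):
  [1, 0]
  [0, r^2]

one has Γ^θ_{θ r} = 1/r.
Γ^θ_{θ r} = (1/2) g^{θθ} (∂_θ g_{θr} + ∂_r g_{θθ} - ∂_θ g_{θr}) = (1/2)(1/r^2)((0) + (2*r) - (0)) = 1/r
This equals the proposed value 1/r.
True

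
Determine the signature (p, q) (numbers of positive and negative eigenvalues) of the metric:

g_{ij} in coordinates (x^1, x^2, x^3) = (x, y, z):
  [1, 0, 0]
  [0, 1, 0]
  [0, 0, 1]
The metric is diagonal, so its eigenvalues are the diagonal entries: 1, 1, 1 (at a generic point, where coordinate-dependent entries are positive).
3 positive, 0 negative.
(3, 0) - Riemannian (positive definite)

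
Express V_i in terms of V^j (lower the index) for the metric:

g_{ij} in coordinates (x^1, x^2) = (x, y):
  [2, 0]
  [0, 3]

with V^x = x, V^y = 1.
V_i = g_{ij} V^j:
V_x = (2)(x) + (0)(1) = 2*x
V_y = (0)(x) + (3)(1) = 3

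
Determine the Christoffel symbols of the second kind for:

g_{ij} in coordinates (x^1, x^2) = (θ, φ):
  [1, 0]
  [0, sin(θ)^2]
Using Γ^k_{ij} = (1/2) g^{km} (∂_i g_{mj} + ∂_j g_{mi} - ∂_m g_{ij}); the metric is diagonal, so only the m = k term contributes.
Non-zero symbols (using the symmetry Γ^k_{ij} = Γ^k_{ji}):
Γ^θ_{φ φ} = (1/2) g^{θθ} (∂_φ g_{θφ} + ∂_φ g_{θφ} - ∂_θ g_{φφ}) = (1/2)(1)((0) + (0) - (sin(2*θ))) = -sin(2*θ)/2
Γ^φ_{θ φ} = (1/2) g^{φφ} (∂_θ g_{φφ} + ∂_φ g_{φθ} - ∂_φ g_{θφ}) = (1/2)(1/sin(θ)^2)((sin(2*θ)) + (0) - (0)) = 1/tan(θ)
All other Christoffel symbols are zero.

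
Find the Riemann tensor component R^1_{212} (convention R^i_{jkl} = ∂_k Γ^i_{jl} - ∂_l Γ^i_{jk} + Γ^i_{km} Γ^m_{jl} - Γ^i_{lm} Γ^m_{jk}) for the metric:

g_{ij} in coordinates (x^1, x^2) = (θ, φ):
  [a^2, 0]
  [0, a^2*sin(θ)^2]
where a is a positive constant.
Non-zero Christoffel symbols (Γ^k_{ij} = Γ^k_{ji}):
Γ^θ_{φ φ} = -sin(2*θ)/2
Γ^φ_{θ φ} = 1/tan(θ)
R^θ_{φ θ φ} = ∂_θ Γ^θ_{φ φ} - ∂_φ Γ^θ_{φ θ} + Γ^θ_{θ m} Γ^m_{φ φ} - Γ^θ_{φ m} Γ^m_{φ θ}
  = (-cos(2*θ)) - (0) + (0) - (-cos(θ)^2) = sin(θ)^2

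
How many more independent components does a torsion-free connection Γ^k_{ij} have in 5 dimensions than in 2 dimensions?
Independent components in n dimensions: n × n(n+1)/2 = n^2(n+1)/2.
5D: 5 × 15 = 75
2D: 2 × 3 = 6
Difference = 75 - 6 = 69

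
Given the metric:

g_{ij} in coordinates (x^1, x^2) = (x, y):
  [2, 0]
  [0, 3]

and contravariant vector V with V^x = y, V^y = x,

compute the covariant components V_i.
V_i = g_{ij} V^j:
V_x = (2)(y) + (0)(x) = 2*y
V_y = (0)(y) + (3)(x) = 3*x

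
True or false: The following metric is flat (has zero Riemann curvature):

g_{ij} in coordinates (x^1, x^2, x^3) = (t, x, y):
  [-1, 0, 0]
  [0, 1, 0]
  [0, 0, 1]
All metric components are constant, so every Christoffel symbol vanishes and R^i_{jkl} = 0.
True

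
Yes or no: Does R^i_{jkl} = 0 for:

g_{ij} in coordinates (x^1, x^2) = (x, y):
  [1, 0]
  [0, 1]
All metric components are constant, so every Christoffel symbol vanishes and R^i_{jkl} = 0.
Yes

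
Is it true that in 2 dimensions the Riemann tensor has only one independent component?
The number of independent components is n^2(n^2-1)/12 = 4·3/12 = 1 for n = 2 (e.g. R_{1212}).
Yes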